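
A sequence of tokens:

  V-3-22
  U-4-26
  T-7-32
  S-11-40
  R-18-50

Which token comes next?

Q-29-62

Letter: V, U, T, S, R → Q (letters move back 1 place in the alphabet).
For the second component, each term is the sum of the two before it: 3, 4, 7, 11, 18 → 29.
Third component: differences are 4, 6, 8, … (increasing by 2 each time); 22, 26, 32, 40, 50 → 62.
Putting it together: Q-29-62.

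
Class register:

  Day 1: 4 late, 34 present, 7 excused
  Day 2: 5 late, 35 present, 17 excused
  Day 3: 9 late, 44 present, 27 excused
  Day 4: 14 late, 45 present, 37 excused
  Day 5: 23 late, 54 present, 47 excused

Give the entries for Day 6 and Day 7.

Late — each term is the sum of the two before it: 4, 5, 9, 14, 23 → 37 → 60.
Present — alternating steps +1, +9, +1, +9, …: 34, 35, 44, 45, 54 → 55 → 64.
Excused — +10 each step: 7, 17, 27, 37, 47 → 57 → 67.
Putting the parts together: 37 late, 55 present, 57 excused and then 60 late, 64 present, 67 excused.

37 late, 55 present, 57 excused; 60 late, 64 present, 67 excused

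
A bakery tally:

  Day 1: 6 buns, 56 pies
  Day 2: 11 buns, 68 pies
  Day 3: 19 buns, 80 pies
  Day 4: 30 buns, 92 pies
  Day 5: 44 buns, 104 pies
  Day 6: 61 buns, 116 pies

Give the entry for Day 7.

Buns: differences are 5, 8, 11, … (increasing by 3 each time); 6, 11, 19, 30, 44, 61 → 81.
Pies: 56, 68, 80, 92, 104, 116 → 128 (+12 each step).
So the next line is 81 buns, 128 pies.

81 buns, 128 pies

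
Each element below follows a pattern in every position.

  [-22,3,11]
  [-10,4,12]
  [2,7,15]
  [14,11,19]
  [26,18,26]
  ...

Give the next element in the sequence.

First component: +12 each step, so -22, -10, 2, 14, 26 → 38.
Second component: each term is the sum of the two before it; 3, 4, 7, 11, 18 → 29.
Third component goes 11, 12, 15, 19, 26 → 37 (always 8 more than the second component).
So the next element is [38,29,37].

[38,29,37]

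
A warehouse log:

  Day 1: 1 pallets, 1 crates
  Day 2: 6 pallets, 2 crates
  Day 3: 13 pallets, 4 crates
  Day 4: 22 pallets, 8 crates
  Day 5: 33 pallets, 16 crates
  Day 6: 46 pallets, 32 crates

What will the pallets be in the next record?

61

Pallets — differences are 5, 7, 9, … (increasing by 2 each time): 1, 6, 13, 22, 33, 46 → 61.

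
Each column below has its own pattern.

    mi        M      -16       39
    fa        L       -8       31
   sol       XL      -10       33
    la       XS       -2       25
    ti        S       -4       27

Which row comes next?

do  M  4  19

Note goes mi, fa, sol, la, ti → do (runs through the solfège scale do→ti).
For the size, runs through clothing sizes XS→XL: M, L, XL, XS, S → M.
Third component: alternating steps +8, −2, +8, −2, …; -16, -8, -10, -2, -4 → 4.
Fourth component — together with the third component always sums to 23: 39, 31, 33, 25, 27 → 19.
So the next row is do  M  4  19.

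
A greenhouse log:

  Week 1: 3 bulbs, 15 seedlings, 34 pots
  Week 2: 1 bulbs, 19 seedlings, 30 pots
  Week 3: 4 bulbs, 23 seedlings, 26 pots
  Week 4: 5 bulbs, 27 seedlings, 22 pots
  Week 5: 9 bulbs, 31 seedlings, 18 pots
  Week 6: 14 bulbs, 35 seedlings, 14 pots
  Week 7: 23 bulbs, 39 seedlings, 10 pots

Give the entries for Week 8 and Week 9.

37 bulbs, 43 seedlings, 6 pots; 60 bulbs, 47 seedlings, 2 pots

Bulbs: 3, 1, 4, 5, 9, 14, 23 → 37 → 60 (each term is the sum of the two before it).
Seedlings goes 15, 19, 23, 27, 31, 35, 39 → 43 → 47 (+4 each step).
Pots: together with the seedlings always sums to 49; 34, 30, 26, 22, 18, 14, 10 → 6 → 2.
Putting the parts together: 37 bulbs, 43 seedlings, 6 pots and then 60 bulbs, 47 seedlings, 2 pots.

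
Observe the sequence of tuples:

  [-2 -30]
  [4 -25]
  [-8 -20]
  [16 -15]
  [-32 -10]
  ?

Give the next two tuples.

For the first coordinate, ×(-2) each step: -2, 4, -8, 16, -32 → 64 → -128.
Second coordinate: +5 each step, so -30, -25, -20, -15, -10 → -5 → 0.
So the next two tuples are [64 -5] and [-128 0].

[64 -5], [-128 0]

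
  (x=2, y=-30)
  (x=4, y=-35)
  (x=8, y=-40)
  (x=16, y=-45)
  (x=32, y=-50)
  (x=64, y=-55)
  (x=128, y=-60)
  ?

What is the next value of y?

Y: -30, -35, -40, -45, -50, -55, -60 → -65 (−5 each step).

-65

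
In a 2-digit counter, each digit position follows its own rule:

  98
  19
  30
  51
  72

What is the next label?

93

For the first digit, +2 each step, mod 10: 9, 1, 3, 5, 7 → 9.
For the second digit, +1 each step, mod 10: 8, 9, 0, 1, 2 → 3.
So the next label is 93.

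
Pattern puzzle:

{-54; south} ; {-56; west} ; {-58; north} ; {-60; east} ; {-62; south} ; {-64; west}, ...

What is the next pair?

For the first slot, −2 each step: -54, -56, -58, -60, -62, -64 → -66.
Direction — repeats south → west → north → east: south, west, north, east, south, west → north.
Combining the parts gives {-66; north}.

{-66; north}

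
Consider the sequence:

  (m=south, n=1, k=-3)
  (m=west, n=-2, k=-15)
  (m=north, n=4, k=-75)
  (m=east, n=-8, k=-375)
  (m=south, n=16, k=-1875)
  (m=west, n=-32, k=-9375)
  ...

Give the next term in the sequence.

(m=north, n=64, k=-46875)

For the m, repeats south → west → north → east: south, west, north, east, south, west → north.
N — ×(-2) each step: 1, -2, 4, -8, 16, -32 → 64.
K: ×5 each step; -3, -15, -75, -375, -1875, -9375 → -46875.
Combining the parts gives (m=north, n=64, k=-46875).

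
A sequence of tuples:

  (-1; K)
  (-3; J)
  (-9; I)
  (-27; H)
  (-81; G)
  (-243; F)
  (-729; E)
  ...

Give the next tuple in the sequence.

First slot: ×3 each step, so -1, -3, -9, -27, -81, -243, -729 → -2187.
Letter: K, J, I, H, G, F, E → D (letters move back 1 place in the alphabet).
Putting it together: (-2187; D).

(-2187; D)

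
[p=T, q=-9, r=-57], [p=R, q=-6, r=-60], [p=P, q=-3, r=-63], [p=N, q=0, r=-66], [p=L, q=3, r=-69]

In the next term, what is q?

6

P: letters move back 2 places in the alphabet; T, R, P, N, L → J.
Q: +3 each step, so -9, -6, -3, 0, 3 → 6.
R: −3 each step; -57, -60, -63, -66, -69 → -72.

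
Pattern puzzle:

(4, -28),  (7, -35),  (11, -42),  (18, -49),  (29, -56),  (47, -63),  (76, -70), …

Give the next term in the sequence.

First coordinate — each term is the sum of the two before it: 4, 7, 11, 18, 29, 47, 76 → 123.
Second coordinate: −7 each step, so -28, -35, -42, -49, -56, -63, -70 → -77.
So the next term is (123, -77).

(123, -77)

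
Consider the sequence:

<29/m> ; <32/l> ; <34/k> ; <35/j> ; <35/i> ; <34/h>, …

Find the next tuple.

First slot: 29, 32, 34, 35, 35, 34 → 32 (differences are 3, 2, 1, … (decreasing by 1 each time)).
Letter goes m, l, k, j, i, h → g (letters move back 1 place in the alphabet).
Putting it together: <32/g>.

<32/g>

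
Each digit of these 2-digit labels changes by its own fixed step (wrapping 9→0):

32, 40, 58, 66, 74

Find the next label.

First digit: 3, 4, 5, 6, 7 → 8 (+1 each step, mod 10).
For the second digit, −2 each step, mod 10: 2, 0, 8, 6, 4 → 2.
Combining the parts gives 82.

82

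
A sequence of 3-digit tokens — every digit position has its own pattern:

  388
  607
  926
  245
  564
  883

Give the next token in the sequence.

First digit goes 3, 6, 9, 2, 5, 8 → 1 (+3 each step, mod 10).
Second digit: +2 each step, mod 10; 8, 0, 2, 4, 6, 8 → 0.
Third digit: 8, 7, 6, 5, 4, 3 → 2 (−1 each step, mod 10).
Combining the parts gives 102.

102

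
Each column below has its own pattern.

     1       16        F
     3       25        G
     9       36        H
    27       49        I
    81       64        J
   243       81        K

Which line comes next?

729  100  L

For the first component, ×3 each step: 1, 3, 9, 27, 81, 243 → 729.
Second component: 16, 25, 36, 49, 64, 81 → 100 (perfect squares: 4², 5², 6², …).
For the letter, letters move forward 1 place in the alphabet: F, G, H, I, J, K → L.
Combining the parts gives 729  100  L.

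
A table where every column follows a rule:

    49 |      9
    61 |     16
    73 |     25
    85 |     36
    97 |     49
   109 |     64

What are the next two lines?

121  81; 133  100

First component goes 49, 61, 73, 85, 97, 109 → 121 → 133 (+12 each step).
Second component: perfect squares: 3², 4², 5², …, so 9, 16, 25, 36, 49, 64 → 81 → 100.
So the next two lines are 121  81 and 133  100.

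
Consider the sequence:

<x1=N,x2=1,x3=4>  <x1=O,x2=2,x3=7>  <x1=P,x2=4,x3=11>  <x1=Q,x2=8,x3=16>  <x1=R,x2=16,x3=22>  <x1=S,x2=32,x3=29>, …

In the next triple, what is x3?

X3 — differences are 3, 4, 5, … (increasing by 1 each time): 4, 7, 11, 16, 22, 29 → 37.

37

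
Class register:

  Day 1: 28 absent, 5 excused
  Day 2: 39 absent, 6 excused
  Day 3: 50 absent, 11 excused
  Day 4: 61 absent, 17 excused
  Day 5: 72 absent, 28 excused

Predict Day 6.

Absent: +11 each step, so 28, 39, 50, 61, 72 → 83.
Excused: each term is the sum of the two before it; 5, 6, 11, 17, 28 → 45.
So the next row is 83 absent, 45 excused.

83 absent, 45 excused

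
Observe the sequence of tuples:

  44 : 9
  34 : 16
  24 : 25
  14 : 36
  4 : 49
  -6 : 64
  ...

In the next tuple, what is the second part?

Second part — perfect squares: 3², 4², 5², …: 9, 16, 25, 36, 49, 64 → 81.

81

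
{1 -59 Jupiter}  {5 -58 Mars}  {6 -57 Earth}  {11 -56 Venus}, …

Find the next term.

{17 -55 Mercury}

First value: each term is the sum of the two before it; 1, 5, 6, 11 → 17.
Second value — +1 each step: -59, -58, -57, -56 → -55.
Planet: runs backward through the planets Mercury→Neptune, so Jupiter, Mars, Earth, Venus → Mercury.
Combining the parts gives {17 -55 Mercury}.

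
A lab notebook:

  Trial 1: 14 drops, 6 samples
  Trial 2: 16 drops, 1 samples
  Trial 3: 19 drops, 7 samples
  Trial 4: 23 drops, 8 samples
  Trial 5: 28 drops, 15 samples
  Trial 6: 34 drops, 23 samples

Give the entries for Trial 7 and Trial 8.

41 drops, 38 samples; 49 drops, 61 samples

Drops: differences are 2, 3, 4, … (increasing by 1 each time); 14, 16, 19, 23, 28, 34 → 41 → 49.
Samples — each term is the sum of the two before it: 6, 1, 7, 8, 15, 23 → 38 → 61.
Putting the parts together: 41 drops, 38 samples and then 49 drops, 61 samples.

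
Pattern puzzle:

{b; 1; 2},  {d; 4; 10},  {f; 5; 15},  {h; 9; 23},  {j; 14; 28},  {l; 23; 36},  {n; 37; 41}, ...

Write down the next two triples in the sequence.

Letter goes b, d, f, h, j, l, n → p → r (letters move forward 2 places in the alphabet).
Second value — each term is the sum of the two before it: 1, 4, 5, 9, 14, 23, 37 → 60 → 97.
Third value: alternating steps +8, +5, +8, +5, …, so 2, 10, 15, 23, 28, 36, 41 → 49 → 54.
So the next two triples are {p; 60; 49} and {r; 97; 54}.

{p; 60; 49}, {r; 97; 54}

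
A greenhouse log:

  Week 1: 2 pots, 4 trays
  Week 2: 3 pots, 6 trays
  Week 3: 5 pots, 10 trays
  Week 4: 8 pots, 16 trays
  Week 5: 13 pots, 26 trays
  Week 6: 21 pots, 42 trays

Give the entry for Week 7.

34 pots, 68 trays

Pots — each term is the sum of the two before it: 2, 3, 5, 8, 13, 21 → 34.
Trays: 4, 6, 10, 16, 26, 42 → 68 (always 2 × the pots).
Combining the parts gives 34 pots, 68 trays.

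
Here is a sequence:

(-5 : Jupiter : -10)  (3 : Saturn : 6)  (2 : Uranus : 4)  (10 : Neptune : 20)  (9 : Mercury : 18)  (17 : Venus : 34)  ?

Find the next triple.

(16 : Earth : 32)

First part — alternating steps +8, −1, +8, −1, …: -5, 3, 2, 10, 9, 17 → 16.
Planet: runs through the planets Mercury→Neptune; Jupiter, Saturn, Uranus, Neptune, Mercury, Venus → Earth.
Third part: -10, 6, 4, 20, 18, 34 → 32 (always 2 × the first part).
Putting it together: (16 : Earth : 32).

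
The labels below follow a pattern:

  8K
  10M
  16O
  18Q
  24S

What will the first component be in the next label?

26

First component: 8, 10, 16, 18, 24 → 26 (alternating steps +2, +6, +2, +6, …).
Letter: letters move forward 2 places in the alphabet; K, M, O, Q, S → U.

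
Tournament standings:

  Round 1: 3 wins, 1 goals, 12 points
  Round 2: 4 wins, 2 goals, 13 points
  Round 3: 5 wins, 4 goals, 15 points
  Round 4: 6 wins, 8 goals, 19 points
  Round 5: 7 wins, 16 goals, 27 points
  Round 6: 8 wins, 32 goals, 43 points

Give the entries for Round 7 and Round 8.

9 wins, 64 goals, 75 points; 10 wins, 128 goals, 139 points

Wins: +1 each step; 3, 4, 5, 6, 7, 8 → 9 → 10.
Goals: ×2 each step; 1, 2, 4, 8, 16, 32 → 64 → 128.
Points: always 11 more than the goals; 12, 13, 15, 19, 27, 43 → 75 → 139.
Putting the parts together: 9 wins, 64 goals, 75 points and then 10 wins, 128 goals, 139 points.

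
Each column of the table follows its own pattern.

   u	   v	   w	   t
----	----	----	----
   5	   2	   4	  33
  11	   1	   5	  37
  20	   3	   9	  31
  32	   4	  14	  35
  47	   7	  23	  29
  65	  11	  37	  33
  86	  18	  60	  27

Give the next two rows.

Column u goes 5, 11, 20, 32, 47, 65, 86 → 110 → 137 (differences are 6, 9, 12, … (increasing by 3 each time)).
Column v goes 2, 1, 3, 4, 7, 11, 18 → 29 → 47 (each term is the sum of the two before it).
Column w: each term is the sum of the two before it, so 4, 5, 9, 14, 23, 37, 60 → 97 → 157.
Column t goes 33, 37, 31, 35, 29, 33, 27 → 31 → 25 (alternating steps +4, −6, +4, −6, …).
Putting the parts together: 110  29  97  31 and then 137  47  157  25.

110  29  97  31; 137  47  157  25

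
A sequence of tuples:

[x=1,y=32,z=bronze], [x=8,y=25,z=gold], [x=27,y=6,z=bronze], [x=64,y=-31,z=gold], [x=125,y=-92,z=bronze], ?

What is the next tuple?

[x=216,y=-183,z=gold]

X: perfect cubes: 1³, 2³, 3³, …; 1, 8, 27, 64, 125 → 216.
Y goes 32, 25, 6, -31, -92 → -183 (together with the x always sums to 33).
Z: alternates bronze ↔ gold, so bronze, gold, bronze, gold, bronze → gold.
Combining the parts gives [x=216,y=-183,z=gold].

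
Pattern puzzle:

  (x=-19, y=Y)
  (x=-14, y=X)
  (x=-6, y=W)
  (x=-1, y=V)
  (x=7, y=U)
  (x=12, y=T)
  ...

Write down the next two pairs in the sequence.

(x=20, y=S), (x=25, y=R)

X: alternating steps +5, +8, +5, +8, …; -19, -14, -6, -1, 7, 12 → 20 → 25.
Y: letters move back 1 place in the alphabet; Y, X, W, V, U, T → S → R.
Putting the parts together: (x=20, y=S) and then (x=25, y=R).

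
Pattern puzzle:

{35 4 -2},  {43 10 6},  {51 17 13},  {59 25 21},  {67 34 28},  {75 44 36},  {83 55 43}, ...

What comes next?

{91 67 51}

First entry: +8 each step; 35, 43, 51, 59, 67, 75, 83 → 91.
For the second entry, differences are 6, 7, 8, … (increasing by 1 each time): 4, 10, 17, 25, 34, 44, 55 → 67.
Third entry goes -2, 6, 13, 21, 28, 36, 43 → 51 (alternating steps +8, +7, +8, +7, …).
Combining the parts gives {91 67 51}.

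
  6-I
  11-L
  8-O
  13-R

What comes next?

First component — alternating steps +5, −3, +5, −3, …: 6, 11, 8, 13 → 10.
Letter — letters move forward 3 places in the alphabet: I, L, O, R → U.
So the next code is 10-U.

10-U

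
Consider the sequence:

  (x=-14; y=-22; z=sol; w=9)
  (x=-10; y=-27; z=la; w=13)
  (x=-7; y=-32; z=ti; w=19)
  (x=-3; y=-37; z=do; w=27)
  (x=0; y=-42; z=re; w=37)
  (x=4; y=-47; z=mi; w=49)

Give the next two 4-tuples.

X goes -14, -10, -7, -3, 0, 4 → 7 → 11 (alternating steps +4, +3, +4, +3, …).
For the y, −5 each step: -22, -27, -32, -37, -42, -47 → -52 → -57.
Z goes sol, la, ti, do, re, mi → fa → sol (runs through the solfège scale do→ti).
W: differences are 4, 6, 8, … (increasing by 2 each time); 9, 13, 19, 27, 37, 49 → 63 → 79.
So the next two 4-tuples are (x=7; y=-52; z=fa; w=63) and (x=11; y=-57; z=sol; w=79).

(x=7; y=-52; z=fa; w=63), (x=11; y=-57; z=sol; w=79)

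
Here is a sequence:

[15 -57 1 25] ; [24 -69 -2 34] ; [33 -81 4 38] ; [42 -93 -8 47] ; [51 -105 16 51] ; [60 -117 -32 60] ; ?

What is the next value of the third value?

64

For the first value, +9 each step: 15, 24, 33, 42, 51, 60 → 69.
Second value — −12 each step: -57, -69, -81, -93, -105, -117 → -129.
Third value — ×(-2) each step: 1, -2, 4, -8, 16, -32 → 64.
Fourth value: alternating steps +9, +4, +9, +4, …, so 25, 34, 38, 47, 51, 60 → 64.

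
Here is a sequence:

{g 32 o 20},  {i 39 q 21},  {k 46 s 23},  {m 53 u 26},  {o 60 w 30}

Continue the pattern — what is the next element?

For the first letter, letters move forward 2 places in the alphabet: g, i, k, m, o → q.
Second component goes 32, 39, 46, 53, 60 → 67 (+7 each step).
Second letter — letters move forward 2 places in the alphabet: o, q, s, u, w → y.
Fourth component: differences are 1, 2, 3, … (increasing by 1 each time); 20, 21, 23, 26, 30 → 35.
So the next element is {q 67 y 35}.

{q 67 y 35}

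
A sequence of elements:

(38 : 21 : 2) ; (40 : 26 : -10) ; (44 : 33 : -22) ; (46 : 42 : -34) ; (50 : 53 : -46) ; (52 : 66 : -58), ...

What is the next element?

(56 : 81 : -70)

First value: 38, 40, 44, 46, 50, 52 → 56 (alternating steps +2, +4, +2, +4, …).
Second value: 21, 26, 33, 42, 53, 66 → 81 (differences are 5, 7, 9, … (increasing by 2 each time)).
Third value: 2, -10, -22, -34, -46, -58 → -70 (−12 each step).
Combining the parts gives (56 : 81 : -70).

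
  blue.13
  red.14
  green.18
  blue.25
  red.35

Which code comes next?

green.48

Colour: blue, red, green, blue, red → green (repeats blue → red → green).
Second component goes 13, 14, 18, 25, 35 → 48 (differences are 1, 4, 7, … (increasing by 3 each time)).
Combining the parts gives green.48.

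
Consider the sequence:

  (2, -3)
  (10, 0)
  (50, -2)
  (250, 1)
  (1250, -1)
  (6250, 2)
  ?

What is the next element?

(31250, 0)

First slot: ×5 each step, so 2, 10, 50, 250, 1250, 6250 → 31250.
Second slot: alternating steps +3, −2, +3, −2, …, so -3, 0, -2, 1, -1, 2 → 0.
Putting it together: (31250, 0).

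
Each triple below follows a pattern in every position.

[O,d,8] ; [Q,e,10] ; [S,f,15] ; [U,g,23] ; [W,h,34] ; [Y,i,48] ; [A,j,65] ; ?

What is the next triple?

First letter: letters move forward 2 places in the alphabet, wrapping Z→A; O, Q, S, U, W, Y, A → C.
For the second letter, letters move forward 1 place in the alphabet: d, e, f, g, h, i, j → k.
Third slot: differences are 2, 5, 8, … (increasing by 3 each time), so 8, 10, 15, 23, 34, 48, 65 → 85.
So the next triple is [C,k,85].

[C,k,85]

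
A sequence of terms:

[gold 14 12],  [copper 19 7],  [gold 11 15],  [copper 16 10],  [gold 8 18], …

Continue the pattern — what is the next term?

[copper 13 13]

Metal — alternates gold ↔ copper: gold, copper, gold, copper, gold → copper.
Second entry — alternating steps +5, −8, +5, −8, …: 14, 19, 11, 16, 8 → 13.
Third entry: together with the second entry always sums to 26; 12, 7, 15, 10, 18 → 13.
So the next term is [copper 13 13].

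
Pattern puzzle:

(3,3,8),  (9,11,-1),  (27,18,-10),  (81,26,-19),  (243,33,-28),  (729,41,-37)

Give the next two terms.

(2187,48,-46), (6561,56,-55)

For the first entry, ×3 each step: 3, 9, 27, 81, 243, 729 → 2187 → 6561.
For the second entry, alternating steps +8, +7, +8, +7, …: 3, 11, 18, 26, 33, 41 → 48 → 56.
Third entry goes 8, -1, -10, -19, -28, -37 → -46 → -55 (−9 each step).
So the next two terms are (2187,48,-46) and (6561,56,-55).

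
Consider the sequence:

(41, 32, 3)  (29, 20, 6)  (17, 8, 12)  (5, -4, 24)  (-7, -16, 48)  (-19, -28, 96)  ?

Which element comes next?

First component: −12 each step, so 41, 29, 17, 5, -7, -19 → -31.
Second component goes 32, 20, 8, -4, -16, -28 → -40 (−12 each step).
Third component: ×2 each step, so 3, 6, 12, 24, 48, 96 → 192.
Combining the parts gives (-31, -40, 192).

(-31, -40, 192)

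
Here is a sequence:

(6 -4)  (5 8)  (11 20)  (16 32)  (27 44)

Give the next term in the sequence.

(43 56)

First entry: each term is the sum of the two before it; 6, 5, 11, 16, 27 → 43.
For the second entry, +12 each step: -4, 8, 20, 32, 44 → 56.
So the next term is (43 56).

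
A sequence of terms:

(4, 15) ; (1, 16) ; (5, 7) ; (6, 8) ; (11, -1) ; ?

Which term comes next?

(17, 0)

First coordinate: 4, 1, 5, 6, 11 → 17 (each term is the sum of the two before it).
For the second coordinate, alternating steps +1, −9, +1, −9, …: 15, 16, 7, 8, -1 → 0.
Putting it together: (17, 0).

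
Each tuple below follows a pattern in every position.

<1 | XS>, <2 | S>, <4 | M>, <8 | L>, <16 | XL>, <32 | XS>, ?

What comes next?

<64 | S>

For the first value, ×2 each step: 1, 2, 4, 8, 16, 32 → 64.
Size: XS, S, M, L, XL, XS → S (repeats XS → S → M → L → XL).
So the next tuple is <64 | S>.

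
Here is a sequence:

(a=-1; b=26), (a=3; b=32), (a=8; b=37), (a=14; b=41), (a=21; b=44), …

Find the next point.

A: differences are 4, 5, 6, … (increasing by 1 each time), so -1, 3, 8, 14, 21 → 29.
B goes 26, 32, 37, 41, 44 → 46 (differences are 6, 5, 4, … (decreasing by 1 each time)).
So the next point is (a=29; b=46).

(a=29; b=46)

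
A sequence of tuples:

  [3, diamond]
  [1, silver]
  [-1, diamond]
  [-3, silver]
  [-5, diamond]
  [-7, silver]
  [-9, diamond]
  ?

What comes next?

[-11, silver]

First coordinate goes 3, 1, -1, -3, -5, -7, -9 → -11 (−2 each step).
Rank: diamond, silver, diamond, silver, diamond, silver, diamond → silver (alternates diamond ↔ silver).
Putting it together: [-11, silver].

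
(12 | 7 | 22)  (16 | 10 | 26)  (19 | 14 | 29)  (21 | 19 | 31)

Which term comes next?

For the first slot, differences are 4, 3, 2, … (decreasing by 1 each time): 12, 16, 19, 21 → 22.
Second slot: 7, 10, 14, 19 → 25 (differences are 3, 4, 5, … (increasing by 1 each time)).
Third slot: always 10 more than the first slot; 22, 26, 29, 31 → 32.
So the next term is (22 | 25 | 32).

(22 | 25 | 32)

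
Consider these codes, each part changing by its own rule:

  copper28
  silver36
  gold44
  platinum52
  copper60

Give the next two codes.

Metal — repeats copper → silver → gold → platinum: copper, silver, gold, platinum, copper → silver → gold.
Second component goes 28, 36, 44, 52, 60 → 68 → 76 (+8 each step).
So the next two codes are silver68 and gold76.

silver68, gold76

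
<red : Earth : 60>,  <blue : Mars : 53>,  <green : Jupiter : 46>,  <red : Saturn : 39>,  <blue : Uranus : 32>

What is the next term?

Colour: red, blue, green, red, blue → green (repeats red → blue → green).
For the planet, runs through the planets Mercury→Neptune: Earth, Mars, Jupiter, Saturn, Uranus → Neptune.
Third slot goes 60, 53, 46, 39, 32 → 25 (−7 each step).
Putting it together: <green : Neptune : 25>.

<green : Neptune : 25>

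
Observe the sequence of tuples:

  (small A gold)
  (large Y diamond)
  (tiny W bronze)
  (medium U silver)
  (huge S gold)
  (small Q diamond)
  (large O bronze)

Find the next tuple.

(tiny M silver)

Size goes small, large, tiny, medium, huge, small, large → tiny (repeats small → large → tiny → medium → huge).
For the letter, letters move back 2 places in the alphabet, wrapping A→Z: A, Y, W, U, S, Q, O → M.
Rank — repeats gold → diamond → bronze → silver: gold, diamond, bronze, silver, gold, diamond, bronze → silver.
Combining the parts gives (tiny M silver).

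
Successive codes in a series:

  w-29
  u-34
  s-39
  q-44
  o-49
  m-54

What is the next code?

For the letter, letters move back 2 places in the alphabet: w, u, s, q, o, m → k.
Second component: +5 each step, so 29, 34, 39, 44, 49, 54 → 59.
So the next code is k-59.

k-59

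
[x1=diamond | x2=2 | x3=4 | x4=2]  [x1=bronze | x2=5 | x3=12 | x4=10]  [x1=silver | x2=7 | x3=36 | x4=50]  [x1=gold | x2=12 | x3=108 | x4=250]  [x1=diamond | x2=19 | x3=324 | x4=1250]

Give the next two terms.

[x1=bronze | x2=31 | x3=972 | x4=6250], [x1=silver | x2=50 | x3=2916 | x4=31250]

X1 goes diamond, bronze, silver, gold, diamond → bronze → silver (repeats diamond → bronze → silver → gold).
For the x2, each term is the sum of the two before it: 2, 5, 7, 12, 19 → 31 → 50.
X3 — ×3 each step: 4, 12, 36, 108, 324 → 972 → 2916.
X4: ×5 each step, so 2, 10, 50, 250, 1250 → 6250 → 31250.
Putting the parts together: [x1=bronze | x2=31 | x3=972 | x4=6250] and then [x1=silver | x2=50 | x3=2916 | x4=31250].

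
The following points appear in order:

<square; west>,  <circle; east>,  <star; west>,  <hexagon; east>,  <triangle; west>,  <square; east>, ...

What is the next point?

Shape — repeats square → circle → star → hexagon → triangle: square, circle, star, hexagon, triangle, square → circle.
Direction goes west, east, west, east, west, east → west (alternates west ↔ east).
Putting it together: <circle; west>.

<circle; west>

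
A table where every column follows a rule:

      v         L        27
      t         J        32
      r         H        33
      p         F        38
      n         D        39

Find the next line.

First letter: v, t, r, p, n → l (letters move back 2 places in the alphabet).
Second letter — letters move back 2 places in the alphabet: L, J, H, F, D → B.
Third component: 27, 32, 33, 38, 39 → 44 (alternating steps +5, +1, +5, +1, …).
Putting it together: l  B  44.

l  B  44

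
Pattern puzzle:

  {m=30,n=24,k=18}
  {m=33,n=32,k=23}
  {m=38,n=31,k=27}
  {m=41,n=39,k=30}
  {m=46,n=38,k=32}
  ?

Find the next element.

{m=49,n=46,k=33}

M: alternating steps +3, +5, +3, +5, …, so 30, 33, 38, 41, 46 → 49.
N: alternating steps +8, −1, +8, −1, …; 24, 32, 31, 39, 38 → 46.
K: differences are 5, 4, 3, … (decreasing by 1 each time); 18, 23, 27, 30, 32 → 33.
Putting it together: {m=49,n=46,k=33}.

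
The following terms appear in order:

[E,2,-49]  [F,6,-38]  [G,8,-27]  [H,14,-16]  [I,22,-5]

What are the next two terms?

Letter goes E, F, G, H, I → J → K (letters move forward 1 place in the alphabet).
For the second part, each term is the sum of the two before it: 2, 6, 8, 14, 22 → 36 → 58.
Third part: -49, -38, -27, -16, -5 → 6 → 17 (+11 each step).
So the next two terms are [J,36,6] and [K,58,17].

[J,36,6], [K,58,17]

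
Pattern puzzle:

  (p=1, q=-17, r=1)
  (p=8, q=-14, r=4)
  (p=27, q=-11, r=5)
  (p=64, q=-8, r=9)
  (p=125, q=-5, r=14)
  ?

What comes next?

For the p, perfect cubes: 1³, 2³, 3³, …: 1, 8, 27, 64, 125 → 216.
Q — +3 each step: -17, -14, -11, -8, -5 → -2.
R: each term is the sum of the two before it; 1, 4, 5, 9, 14 → 23.
Putting it together: (p=216, q=-2, r=23).

(p=216, q=-2, r=23)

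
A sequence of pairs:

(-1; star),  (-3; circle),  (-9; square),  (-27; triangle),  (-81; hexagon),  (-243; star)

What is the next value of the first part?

First part: ×3 each step; -1, -3, -9, -27, -81, -243 → -729.

-729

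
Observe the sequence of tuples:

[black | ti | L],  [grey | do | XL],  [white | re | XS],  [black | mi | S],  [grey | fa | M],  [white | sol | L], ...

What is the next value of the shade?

Shade: repeats black → grey → white; black, grey, white, black, grey, white → black.

black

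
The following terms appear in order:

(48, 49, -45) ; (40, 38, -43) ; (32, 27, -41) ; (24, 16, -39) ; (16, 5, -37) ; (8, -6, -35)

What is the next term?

(0, -17, -33)

First value — −8 each step: 48, 40, 32, 24, 16, 8 → 0.
For the second value, −11 each step: 49, 38, 27, 16, 5, -6 → -17.
Third value — +2 each step: -45, -43, -41, -39, -37, -35 → -33.
So the next term is (0, -17, -33).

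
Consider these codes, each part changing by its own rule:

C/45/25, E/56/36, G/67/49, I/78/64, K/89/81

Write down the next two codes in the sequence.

M/100/100 then O/111/121

Letter: C, E, G, I, K → M → O (letters move forward 2 places in the alphabet).
Second component: +11 each step, so 45, 56, 67, 78, 89 → 100 → 111.
Third component goes 25, 36, 49, 64, 81 → 100 → 121 (perfect squares: 5², 6², 7², …).
So the next two codes are M/100/100 and O/111/121.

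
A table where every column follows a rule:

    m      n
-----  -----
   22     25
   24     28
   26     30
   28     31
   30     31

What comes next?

Column m: +2 each step; 22, 24, 26, 28, 30 → 32.
Column n: 25, 28, 30, 31, 31 → 30 (differences are 3, 2, 1, … (decreasing by 1 each time)).
So the next line is 32  30.

32  30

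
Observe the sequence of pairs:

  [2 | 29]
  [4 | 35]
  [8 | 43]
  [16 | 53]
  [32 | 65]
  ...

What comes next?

[64 | 79]

First value — ×2 each step: 2, 4, 8, 16, 32 → 64.
Second value: 29, 35, 43, 53, 65 → 79 (differences are 6, 8, 10, … (increasing by 2 each time)).
Putting it together: [64 | 79].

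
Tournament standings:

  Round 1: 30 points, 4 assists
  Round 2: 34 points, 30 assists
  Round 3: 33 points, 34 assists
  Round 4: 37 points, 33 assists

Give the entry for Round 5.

For the points, alternating steps +4, −1, +4, −1, …: 30, 34, 33, 37 → 36.
Assists: always the previous value of the points; 4, 30, 34, 33 → 37.
Combining the parts gives 36 points, 37 assists.

36 points, 37 assists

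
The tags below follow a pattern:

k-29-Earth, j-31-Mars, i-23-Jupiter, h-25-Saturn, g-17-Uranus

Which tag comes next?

f-19-Neptune

Letter: k, j, i, h, g → f (letters move back 1 place in the alphabet).
Second component — alternating steps +2, −8, +2, −8, …: 29, 31, 23, 25, 17 → 19.
Planet: runs through the planets Mercury→Neptune; Earth, Mars, Jupiter, Saturn, Uranus → Neptune.
So the next tag is f-19-Neptune.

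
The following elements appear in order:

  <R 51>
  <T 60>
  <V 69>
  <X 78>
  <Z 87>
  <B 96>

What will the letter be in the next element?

Letter: letters move forward 2 places in the alphabet, wrapping Z→A; R, T, V, X, Z, B → D.

D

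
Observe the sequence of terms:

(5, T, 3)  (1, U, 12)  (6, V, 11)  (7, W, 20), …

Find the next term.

First slot: each term is the sum of the two before it; 5, 1, 6, 7 → 13.
For the letter, letters move forward 1 place in the alphabet: T, U, V, W → X.
For the third slot, alternating steps +9, −1, +9, −1, …: 3, 12, 11, 20 → 19.
So the next term is (13, X, 19).

(13, X, 19)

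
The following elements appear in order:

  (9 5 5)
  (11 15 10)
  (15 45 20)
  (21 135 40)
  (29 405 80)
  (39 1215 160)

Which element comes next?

First coordinate: differences are 2, 4, 6, … (increasing by 2 each time); 9, 11, 15, 21, 29, 39 → 51.
For the second coordinate, ×3 each step: 5, 15, 45, 135, 405, 1215 → 3645.
Third coordinate — ×2 each step: 5, 10, 20, 40, 80, 160 → 320.
Combining the parts gives (51 3645 320).

(51 3645 320)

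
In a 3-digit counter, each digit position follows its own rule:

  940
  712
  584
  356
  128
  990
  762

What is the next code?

534

First digit: −2 each step, mod 10, so 9, 7, 5, 3, 1, 9, 7 → 5.
Second digit: −3 each step, mod 10, so 4, 1, 8, 5, 2, 9, 6 → 3.
Third digit — +2 each step, mod 10: 0, 2, 4, 6, 8, 0, 2 → 4.
Putting it together: 534.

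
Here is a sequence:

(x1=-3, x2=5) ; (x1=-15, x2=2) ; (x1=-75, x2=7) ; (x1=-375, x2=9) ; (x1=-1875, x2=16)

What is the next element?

For the x1, ×5 each step: -3, -15, -75, -375, -1875 → -9375.
For the x2, each term is the sum of the two before it: 5, 2, 7, 9, 16 → 25.
Putting it together: (x1=-9375, x2=25).

(x1=-9375, x2=25)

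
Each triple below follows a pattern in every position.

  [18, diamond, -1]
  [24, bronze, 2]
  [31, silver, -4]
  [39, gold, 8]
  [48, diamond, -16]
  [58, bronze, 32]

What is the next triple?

First slot: differences are 6, 7, 8, … (increasing by 1 each time); 18, 24, 31, 39, 48, 58 → 69.
Rank: repeats diamond → bronze → silver → gold; diamond, bronze, silver, gold, diamond, bronze → silver.
Third slot: -1, 2, -4, 8, -16, 32 → -64 (×(-2) each step).
Combining the parts gives [69, silver, -64].

[69, silver, -64]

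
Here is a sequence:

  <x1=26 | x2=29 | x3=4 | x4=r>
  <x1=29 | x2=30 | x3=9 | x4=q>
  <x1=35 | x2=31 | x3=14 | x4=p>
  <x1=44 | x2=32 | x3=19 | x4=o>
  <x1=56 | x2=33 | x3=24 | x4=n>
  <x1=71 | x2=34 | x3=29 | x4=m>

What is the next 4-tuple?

<x1=89 | x2=35 | x3=34 | x4=l>

X1: 26, 29, 35, 44, 56, 71 → 89 (differences are 3, 6, 9, … (increasing by 3 each time)).
X2: +1 each step, so 29, 30, 31, 32, 33, 34 → 35.
X3: +5 each step; 4, 9, 14, 19, 24, 29 → 34.
For the x4, letters move back 1 place in the alphabet: r, q, p, o, n, m → l.
Putting it together: <x1=89 | x2=35 | x3=34 | x4=l>.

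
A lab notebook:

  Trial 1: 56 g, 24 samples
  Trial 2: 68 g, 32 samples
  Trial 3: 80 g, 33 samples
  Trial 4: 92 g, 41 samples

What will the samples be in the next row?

Samples — alternating steps +8, +1, +8, +1, …: 24, 32, 33, 41 → 42.

42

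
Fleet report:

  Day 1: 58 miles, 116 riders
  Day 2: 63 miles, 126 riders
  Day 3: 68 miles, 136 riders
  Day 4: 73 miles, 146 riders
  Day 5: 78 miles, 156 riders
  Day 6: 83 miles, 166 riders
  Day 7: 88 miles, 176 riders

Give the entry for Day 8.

Miles — +5 each step: 58, 63, 68, 73, 78, 83, 88 → 93.
Riders goes 116, 126, 136, 146, 156, 166, 176 → 186 (always 2 × the miles).
Combining the parts gives 93 miles, 186 riders.

93 miles, 186 riders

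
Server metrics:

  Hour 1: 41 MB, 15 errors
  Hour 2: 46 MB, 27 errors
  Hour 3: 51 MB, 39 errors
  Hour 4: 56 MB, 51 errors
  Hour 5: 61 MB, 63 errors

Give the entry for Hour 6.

MB: +5 each step; 41, 46, 51, 56, 61 → 66.
Errors — +12 each step: 15, 27, 39, 51, 63 → 75.
Putting it together: 66 MB, 75 errors.

66 MB, 75 errors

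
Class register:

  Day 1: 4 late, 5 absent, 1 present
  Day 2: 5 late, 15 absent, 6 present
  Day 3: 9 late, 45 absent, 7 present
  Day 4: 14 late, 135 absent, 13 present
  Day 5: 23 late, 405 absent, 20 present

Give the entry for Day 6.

37 late, 1215 absent, 33 present

Late: each term is the sum of the two before it, so 4, 5, 9, 14, 23 → 37.
Absent: ×3 each step, so 5, 15, 45, 135, 405 → 1215.
Present: each term is the sum of the two before it, so 1, 6, 7, 13, 20 → 33.
So the next line is 37 late, 1215 absent, 33 present.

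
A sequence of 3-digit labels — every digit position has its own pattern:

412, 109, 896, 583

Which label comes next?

First digit — −3 each step, mod 10: 4, 1, 8, 5 → 2.
Second digit: −1 each step, mod 10; 1, 0, 9, 8 → 7.
Third digit: −3 each step, mod 10, so 2, 9, 6, 3 → 0.
Combining the parts gives 270.

270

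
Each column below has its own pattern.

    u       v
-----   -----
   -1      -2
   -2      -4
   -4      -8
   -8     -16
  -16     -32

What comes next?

For the column u, ×2 each step: -1, -2, -4, -8, -16 → -32.
Column v — ×2 each step: -2, -4, -8, -16, -32 → -64.
Combining the parts gives -32  -64.

-32  -64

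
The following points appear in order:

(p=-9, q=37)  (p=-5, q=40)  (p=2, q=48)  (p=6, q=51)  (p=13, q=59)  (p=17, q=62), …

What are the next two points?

P: alternating steps +4, +7, +4, +7, …, so -9, -5, 2, 6, 13, 17 → 24 → 28.
Q: alternating steps +3, +8, +3, +8, …, so 37, 40, 48, 51, 59, 62 → 70 → 73.
So the next two points are (p=24, q=70) and (p=28, q=73).

(p=24, q=70), (p=28, q=73)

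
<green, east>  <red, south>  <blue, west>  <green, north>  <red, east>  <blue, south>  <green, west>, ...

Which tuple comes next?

Colour — repeats green → red → blue: green, red, blue, green, red, blue, green → red.
Direction: east, south, west, north, east, south, west → north (repeats east → south → west → north).
So the next tuple is <red, north>.

<red, north>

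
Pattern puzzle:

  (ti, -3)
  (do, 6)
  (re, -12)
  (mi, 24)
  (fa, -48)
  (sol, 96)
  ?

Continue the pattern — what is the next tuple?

(la, -192)

Note: runs through the solfège scale do→ti, so ti, do, re, mi, fa, sol → la.
For the second coordinate, ×(-2) each step: -3, 6, -12, 24, -48, 96 → -192.
Putting it together: (la, -192).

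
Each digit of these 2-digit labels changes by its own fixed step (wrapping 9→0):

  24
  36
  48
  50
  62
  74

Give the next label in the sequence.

First digit — +1 each step, mod 10: 2, 3, 4, 5, 6, 7 → 8.
Second digit goes 4, 6, 8, 0, 2, 4 → 6 (+2 each step, mod 10).
So the next label is 86.

86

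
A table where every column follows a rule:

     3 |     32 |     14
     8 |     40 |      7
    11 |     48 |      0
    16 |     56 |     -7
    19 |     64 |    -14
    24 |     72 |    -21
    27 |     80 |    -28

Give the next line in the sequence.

For the first component, alternating steps +5, +3, +5, +3, …: 3, 8, 11, 16, 19, 24, 27 → 32.
Second component: 32, 40, 48, 56, 64, 72, 80 → 88 (+8 each step).
Third component: −7 each step; 14, 7, 0, -7, -14, -21, -28 → -35.
So the next line is 32  88  -35.

32  88  -35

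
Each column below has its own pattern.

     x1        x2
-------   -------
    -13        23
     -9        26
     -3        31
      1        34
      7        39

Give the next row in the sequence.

Column x1: alternating steps +4, +6, +4, +6, …, so -13, -9, -3, 1, 7 → 11.
Column x2: alternating steps +3, +5, +3, +5, …, so 23, 26, 31, 34, 39 → 42.
So the next row is 11  42.

11  42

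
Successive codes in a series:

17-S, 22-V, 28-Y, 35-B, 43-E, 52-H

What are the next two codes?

62-K, 73-N

For the first component, differences are 5, 6, 7, … (increasing by 1 each time): 17, 22, 28, 35, 43, 52 → 62 → 73.
Letter goes S, V, Y, B, E, H → K → N (letters move forward 3 places in the alphabet, wrapping Z→A).
So the next two codes are 62-K and 73-N.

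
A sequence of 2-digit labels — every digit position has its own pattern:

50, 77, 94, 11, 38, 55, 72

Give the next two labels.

99 then 16

For the first digit, +2 each step, mod 10: 5, 7, 9, 1, 3, 5, 7 → 9 → 1.
Second digit — −3 each step, mod 10: 0, 7, 4, 1, 8, 5, 2 → 9 → 6.
Putting the parts together: 99 and then 16.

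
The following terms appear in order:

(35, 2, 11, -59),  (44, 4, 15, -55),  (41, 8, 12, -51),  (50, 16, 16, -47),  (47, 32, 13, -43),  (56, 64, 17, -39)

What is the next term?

First part: 35, 44, 41, 50, 47, 56 → 53 (alternating steps +9, −3, +9, −3, …).
For the second part, ×2 each step: 2, 4, 8, 16, 32, 64 → 128.
Third part — alternating steps +4, −3, +4, −3, …: 11, 15, 12, 16, 13, 17 → 14.
Fourth part: +4 each step, so -59, -55, -51, -47, -43, -39 → -35.
Combining the parts gives (53, 128, 14, -35).

(53, 128, 14, -35)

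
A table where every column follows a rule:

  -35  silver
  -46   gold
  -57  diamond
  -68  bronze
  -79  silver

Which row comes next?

-90  gold

First component: -35, -46, -57, -68, -79 → -90 (−11 each step).
Rank — repeats silver → gold → diamond → bronze: silver, gold, diamond, bronze, silver → gold.
Putting it together: -90  gold.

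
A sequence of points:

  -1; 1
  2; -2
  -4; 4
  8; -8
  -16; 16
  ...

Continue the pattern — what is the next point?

32; -32

First value: ×(-2) each step, so -1, 2, -4, 8, -16 → 32.
For the second value, always the negative of the first value: 1, -2, 4, -8, 16 → -32.
So the next point is 32; -32.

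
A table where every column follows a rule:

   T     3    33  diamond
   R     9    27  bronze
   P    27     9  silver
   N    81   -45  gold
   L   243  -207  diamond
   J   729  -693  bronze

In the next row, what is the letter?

H

Letter — letters move back 2 places in the alphabet: T, R, P, N, L, J → H.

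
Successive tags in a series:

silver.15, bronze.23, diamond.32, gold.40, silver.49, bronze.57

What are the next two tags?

diamond.66, gold.74

For the rank, repeats silver → bronze → diamond → gold: silver, bronze, diamond, gold, silver, bronze → diamond → gold.
Second component: 15, 23, 32, 40, 49, 57 → 66 → 74 (alternating steps +8, +9, +8, +9, …).
So the next two tags are diamond.66 and gold.74.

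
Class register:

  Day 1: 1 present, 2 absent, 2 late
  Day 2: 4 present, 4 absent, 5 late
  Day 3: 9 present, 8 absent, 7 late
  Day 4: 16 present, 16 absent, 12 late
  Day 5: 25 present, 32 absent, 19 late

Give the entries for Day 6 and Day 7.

Present goes 1, 4, 9, 16, 25 → 36 → 49 (perfect squares: 1², 2², 3², …).
Absent: 2, 4, 8, 16, 32 → 64 → 128 (×2 each step).
Late goes 2, 5, 7, 12, 19 → 31 → 50 (each term is the sum of the two before it).
Putting the parts together: 36 present, 64 absent, 31 late and then 49 present, 128 absent, 50 late.

36 present, 64 absent, 31 late; 49 present, 128 absent, 50 late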